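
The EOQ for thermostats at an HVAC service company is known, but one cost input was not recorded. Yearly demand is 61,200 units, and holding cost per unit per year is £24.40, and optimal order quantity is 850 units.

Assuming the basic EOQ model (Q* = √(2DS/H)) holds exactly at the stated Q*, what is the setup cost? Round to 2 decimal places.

£144.03

Since Q* = (2DS/H)^½, squaring gives Q*²·H = 2DS.
S = Q²H / (2D) = 850² × 24.4 / (2 × 61,200) = 144.0278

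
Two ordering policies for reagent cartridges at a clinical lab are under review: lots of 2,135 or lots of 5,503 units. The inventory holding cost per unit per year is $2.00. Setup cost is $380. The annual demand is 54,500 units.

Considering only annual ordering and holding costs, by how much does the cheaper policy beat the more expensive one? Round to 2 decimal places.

$2,568.83

TC(Q) = (D/Q)S + (Q/2)H
TC(2,135) = (54,500/2,135)×380 + (2,135/2)×2 = $11,835.23
TC(5,503) = (54,500/5,503)×380 + (5,503/2)×2 = $9,266.40
|ΔTC| = |$11,835.23 − $9,266.40| = $2,568.83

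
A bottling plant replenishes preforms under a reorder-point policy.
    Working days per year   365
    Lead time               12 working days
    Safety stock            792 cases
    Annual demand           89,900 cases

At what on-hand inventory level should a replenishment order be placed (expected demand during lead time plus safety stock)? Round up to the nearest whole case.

Daily demand d = 89,900 / 365 = 246.301 cases/day
Demand during lead time = 246.301 × 12 = 2,955.62
Reorder point = 2,955.62 + 792 = 3,747.62 → round up

3,748 cases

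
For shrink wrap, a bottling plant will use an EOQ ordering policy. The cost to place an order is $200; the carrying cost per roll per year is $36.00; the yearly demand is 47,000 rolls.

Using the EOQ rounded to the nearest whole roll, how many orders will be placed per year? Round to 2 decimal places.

65.01 orders per year

Optimal lot size Q* = (2 × 47,000 × $200 / $36)^½ ≈ 722.65 → Q = 723
Orders per year = D/Q = 47,000 / 723 = 65.007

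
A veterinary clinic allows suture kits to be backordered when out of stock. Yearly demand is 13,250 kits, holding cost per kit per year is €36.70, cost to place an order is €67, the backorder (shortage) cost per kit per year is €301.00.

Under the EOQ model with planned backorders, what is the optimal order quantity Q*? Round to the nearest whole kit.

Q* = √(2DS/H) · √((H + b)/b)
   = √(2 × 13,250 × 67 / 36.7) · √((36.7 + 301) / 301)
   = 219.952 × 1.0592 ≈ 232.98

233 kits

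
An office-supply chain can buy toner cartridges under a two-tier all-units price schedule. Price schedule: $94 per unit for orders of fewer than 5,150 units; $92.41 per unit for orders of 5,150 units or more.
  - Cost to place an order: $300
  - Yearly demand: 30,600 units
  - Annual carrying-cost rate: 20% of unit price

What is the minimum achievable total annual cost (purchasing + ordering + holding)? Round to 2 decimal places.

H₁ = 20%×$94 = $18.8000;  H₂ = 20%×$92.41 = $18.4820
EOQ₁ = √(2×30,600×300/18.8000) = 988.23  (< 5,150, feasible at tier 1)
EOQ₂ = √(2×30,600×300/18.4820) = 996.69  (< 5,150 → use Q = 5,150 at tier-2 price)
TC(tier 1 (EOQ₁), Q≈988.2) = $2,894,978.70
TC(tier 2, Q≈5,150.0) = $2,877,119.67
Minimum at tier 2: $2,877,119.67

$2,877,119.67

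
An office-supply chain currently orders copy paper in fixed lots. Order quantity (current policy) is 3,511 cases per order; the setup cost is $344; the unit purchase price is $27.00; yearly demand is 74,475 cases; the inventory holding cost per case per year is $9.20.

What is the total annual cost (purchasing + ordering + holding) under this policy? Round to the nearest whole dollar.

Annual ordering cost = (D/Q)·S = (74,475/3,511) × 344 = $7,296.90
Annual holding cost  = (Q/2)·H = (3,511/2) × 9.2 = $16,150.60
Purchase cost = D·C = 74,475 × 27 = $2,010,825.00
Total = $7,296.90 + $16,150.60 + $2,010,825.00 = $2,034,272.50

$2,034,272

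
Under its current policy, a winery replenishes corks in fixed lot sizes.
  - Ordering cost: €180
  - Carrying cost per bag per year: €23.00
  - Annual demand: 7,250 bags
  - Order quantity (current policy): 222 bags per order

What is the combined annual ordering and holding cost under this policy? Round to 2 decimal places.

€8,431.38

Ordering: D/Q × S = 7,250/222 × €180 = €5,878.38
Holding:  Q/2 × H = 222/2 × €23 = €2,553.00
Total = €5,878.38 + €2,553.00 = €8,431.38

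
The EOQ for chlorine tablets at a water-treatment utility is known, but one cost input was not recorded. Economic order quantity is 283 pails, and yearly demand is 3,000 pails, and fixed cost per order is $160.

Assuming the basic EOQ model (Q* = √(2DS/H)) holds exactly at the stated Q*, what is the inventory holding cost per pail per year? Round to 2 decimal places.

EOQ relation: Q² = 2DS/H, so rearrange for the unknown.
H = 2DS / Q² = 2 × 3,000 × 160 / 283² = 11.9867

$11.99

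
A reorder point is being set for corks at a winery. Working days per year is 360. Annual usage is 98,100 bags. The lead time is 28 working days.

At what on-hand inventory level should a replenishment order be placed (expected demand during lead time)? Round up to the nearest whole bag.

7,630 bags

Daily demand d = 98,100 / 360 = 272.500 bags/day
Demand during lead time = 272.500 × 28 = 7,630.00
Reorder point = 7,630.00 → round up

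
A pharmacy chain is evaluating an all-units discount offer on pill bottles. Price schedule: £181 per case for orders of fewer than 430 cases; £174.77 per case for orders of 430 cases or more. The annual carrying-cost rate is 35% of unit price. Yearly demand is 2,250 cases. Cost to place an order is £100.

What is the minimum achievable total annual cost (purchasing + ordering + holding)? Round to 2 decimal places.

£406,907.20

H₁ = 35%×£181 = £63.3500;  H₂ = 35%×£174.77 = £61.1695
EOQ₁ = √(2×2,250×100/63.3500) = 84.28  (< 430, feasible at tier 1)
EOQ₂ = √(2×2,250×100/61.1695) = 85.77  (< 430 → use Q = 430 at tier-2 price)
TC(tier 1 (EOQ₁), Q≈84.3) = £412,589.24
TC(tier 2, Q≈430.0) = £406,907.20
Minimum at tier 2: £406,907.20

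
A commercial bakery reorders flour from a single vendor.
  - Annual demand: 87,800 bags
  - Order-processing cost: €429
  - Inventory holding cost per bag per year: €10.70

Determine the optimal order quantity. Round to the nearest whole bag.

Q* = √(2·D·S / H) = √(2·87,800·429 / 10.7) = √7,040,411.2 ≈ 2,653.38

2,653 bags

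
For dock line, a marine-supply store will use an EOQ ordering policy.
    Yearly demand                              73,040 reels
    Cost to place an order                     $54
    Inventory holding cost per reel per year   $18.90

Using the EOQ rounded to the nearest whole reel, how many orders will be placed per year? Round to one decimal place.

113.1 orders per year

2DS/H = 2·73,040·54/18.9 = 417,371.43
EOQ = √417,371.43 ≈ 646.04 → Q = 646
Orders per year = D/Q = 73,040 / 646 = 113.065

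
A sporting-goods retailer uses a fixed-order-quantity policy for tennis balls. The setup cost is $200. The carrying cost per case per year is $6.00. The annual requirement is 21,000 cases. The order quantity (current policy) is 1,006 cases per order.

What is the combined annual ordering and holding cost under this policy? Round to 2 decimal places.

Ordering: D/Q × S = 21,000/1,006 × $200 = $4,174.95
Holding:  Q/2 × H = 1,006/2 × $6 = $3,018.00
Total = $4,174.95 + $3,018.00 = $7,192.95

$7,192.95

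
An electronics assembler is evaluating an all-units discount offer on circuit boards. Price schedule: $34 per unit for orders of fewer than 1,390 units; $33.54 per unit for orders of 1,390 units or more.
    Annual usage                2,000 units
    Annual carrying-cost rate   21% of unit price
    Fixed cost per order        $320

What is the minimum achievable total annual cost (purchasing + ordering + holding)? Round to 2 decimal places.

H₁ = 21%×$34 = $7.1400;  H₂ = 21%×$33.54 = $7.0434
EOQ₁ = √(2×2,000×320/7.1400) = 423.40  (< 1,390, feasible at tier 1)
EOQ₂ = √(2×2,000×320/7.0434) = 426.30  (< 1,390 → use Q = 1,390 at tier-2 price)
TC(tier 1 (EOQ₁), Q≈423.4) = $71,023.11
TC(tier 2, Q≈1,390.0) = $72,435.59
Minimum at tier 1 (EOQ₁): $71,023.11

$71,023.11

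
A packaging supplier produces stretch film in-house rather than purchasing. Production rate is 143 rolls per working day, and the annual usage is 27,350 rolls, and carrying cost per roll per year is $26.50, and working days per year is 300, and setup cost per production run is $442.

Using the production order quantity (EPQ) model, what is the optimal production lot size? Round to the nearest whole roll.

1,587 rolls

d = 27,350/300 = 91.1667 rolls/day;  effective holding cost H(1 − d/p) = 26.5·(1 − 91.1667/143) = 9.60548
Q* = √(2DS / H_eff) = √(2·27,350·442 / 9.60548) ≈ 1,586.52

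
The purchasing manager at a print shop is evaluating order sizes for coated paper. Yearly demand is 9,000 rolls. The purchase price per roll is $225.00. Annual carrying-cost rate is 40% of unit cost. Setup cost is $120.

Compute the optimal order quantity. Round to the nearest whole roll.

Carrying cost H = $225 × 40% = $90.0000/roll/yr
Optimal lot size Q* = (2 × 9,000 × $120 / $90)^½ ≈ 154.92

155 rolls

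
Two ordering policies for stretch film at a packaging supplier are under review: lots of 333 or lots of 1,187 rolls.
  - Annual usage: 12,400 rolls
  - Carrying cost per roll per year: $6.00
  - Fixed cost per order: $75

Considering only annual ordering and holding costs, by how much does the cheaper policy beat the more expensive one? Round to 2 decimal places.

$552.69

Annual cost at Q: ordering D·S/Q plus holding Q·H/2.
TC(333) = (12,400/333)×75 + (333/2)×6 = $3,791.79
TC(1,187) = (12,400/1,187)×75 + (1,187/2)×6 = $4,344.49
Lots of 333 are cheaper by $552.69.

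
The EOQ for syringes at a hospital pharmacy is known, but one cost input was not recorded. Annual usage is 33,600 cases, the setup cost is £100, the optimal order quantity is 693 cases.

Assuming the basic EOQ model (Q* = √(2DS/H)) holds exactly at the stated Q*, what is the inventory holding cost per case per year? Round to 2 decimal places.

£13.99

From Q* = √(2DS/H) ⇒ Q*² = 2DS/H.
H = 2DS / Q² = 2 × 33,600 × 100 / 693² = 13.9927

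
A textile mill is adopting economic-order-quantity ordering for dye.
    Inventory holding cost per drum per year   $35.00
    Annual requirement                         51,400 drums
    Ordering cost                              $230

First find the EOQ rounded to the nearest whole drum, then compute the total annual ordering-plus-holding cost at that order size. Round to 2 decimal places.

EOQ = √(2DS/H) = √(2 × 51,400 × 230 / 35)
    = √(675,542.86) ≈ 821.91 → Q = 822 drums
Ordering: D/Q × S = 51,400/822 × $230 = $14,382.00
Holding:  Q/2 × H = 822/2 × $35 = $14,385.00
Total = $14,382.00 + $14,385.00 = $28,767.00

$28,767.00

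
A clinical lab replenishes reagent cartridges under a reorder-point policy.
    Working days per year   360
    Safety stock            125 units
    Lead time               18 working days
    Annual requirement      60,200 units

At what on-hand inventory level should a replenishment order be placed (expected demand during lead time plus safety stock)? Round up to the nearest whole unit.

Daily demand d = 60,200 / 360 = 167.222 units/day
Demand during lead time = 167.222 × 18 = 3,010.00
Reorder point = 3,010.00 + 125 = 3,135.00 → round up

3,135 units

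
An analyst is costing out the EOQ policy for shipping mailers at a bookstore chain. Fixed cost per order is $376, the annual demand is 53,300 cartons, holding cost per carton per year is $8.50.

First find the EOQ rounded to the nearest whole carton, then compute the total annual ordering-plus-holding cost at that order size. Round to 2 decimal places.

$18,457.89

Q* = √(2·D·S / H) = √(2·53,300·376 / 8.5) = √4,715,482.4 ≈ 2,171.52 → Q = 2,172 cartons
Ordering: D/Q × S = 53,300/2,172 × $376 = $9,226.89
Holding:  Q/2 × H = 2,172/2 × $8.5 = $9,231.00
Total = $9,226.89 + $9,231.00 = $18,457.89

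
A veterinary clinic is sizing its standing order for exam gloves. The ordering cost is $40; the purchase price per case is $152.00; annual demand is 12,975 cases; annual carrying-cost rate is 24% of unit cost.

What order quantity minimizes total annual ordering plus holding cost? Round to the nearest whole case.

H = i·C = 0.24 × $152 = $36.4800 per case-year
Q* = √(2·D·S / H) = √(2·12,975·40 / 36.48) = √28,453.9 ≈ 168.68

169 cases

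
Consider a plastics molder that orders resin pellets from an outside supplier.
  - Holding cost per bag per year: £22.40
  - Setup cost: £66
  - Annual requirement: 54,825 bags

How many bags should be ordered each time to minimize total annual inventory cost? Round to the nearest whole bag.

2DS/H = 2·54,825·66/22.4 = 323,075.89
EOQ = √323,075.89 ≈ 568.40

568 bags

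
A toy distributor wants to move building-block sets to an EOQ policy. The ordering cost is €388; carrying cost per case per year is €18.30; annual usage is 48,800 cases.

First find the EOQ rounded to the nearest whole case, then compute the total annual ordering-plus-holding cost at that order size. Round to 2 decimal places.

Optimal lot size Q* = (2 × 48,800 × €388 / €18.3)^½ ≈ 1,438.52 → Q = 1,439 cases
Orders/yr = 48,800/1,439 = 33.912; ordering cost = 33.912 × €388 = €13,158.03
Average inventory = 1,439/2 = 719.5; holding cost = 719.5 × €18.3 = €13,166.85
Total = €13,158.03 + €13,166.85 = €26,324.88

€26,324.88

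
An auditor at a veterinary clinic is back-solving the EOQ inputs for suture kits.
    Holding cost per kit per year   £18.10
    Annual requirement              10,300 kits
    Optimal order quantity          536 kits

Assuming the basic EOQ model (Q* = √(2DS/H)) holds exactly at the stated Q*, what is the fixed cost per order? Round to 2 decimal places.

EOQ relation: Q² = 2DS/H, so rearrange for the unknown.
S = Q²H / (2D) = 536² × 18.1 / (2 × 10,300) = 252.4300

£252.43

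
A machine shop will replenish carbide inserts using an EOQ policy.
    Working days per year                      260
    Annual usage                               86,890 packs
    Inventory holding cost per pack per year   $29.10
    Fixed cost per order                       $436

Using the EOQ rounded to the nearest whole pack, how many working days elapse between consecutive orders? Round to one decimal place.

4.8 days

2DS/H = 2·86,890·436/29.1 = 2,603,714.09
EOQ = √2,603,714.09 ≈ 1,613.60 → Q = 1,614 packs
Days between orders = 260 / (D/Q) = 260 / 53.835 ≈ 4.830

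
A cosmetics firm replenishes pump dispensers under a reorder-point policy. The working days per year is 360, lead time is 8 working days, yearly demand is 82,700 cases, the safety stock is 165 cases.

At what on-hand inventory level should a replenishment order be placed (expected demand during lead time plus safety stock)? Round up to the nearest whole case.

Daily demand d = 82,700 / 360 = 229.722 cases/day
Demand during lead time = 229.722 × 8 = 1,837.78
Reorder point = 1,837.78 + 165 = 2,002.78 → round up

2,003 cases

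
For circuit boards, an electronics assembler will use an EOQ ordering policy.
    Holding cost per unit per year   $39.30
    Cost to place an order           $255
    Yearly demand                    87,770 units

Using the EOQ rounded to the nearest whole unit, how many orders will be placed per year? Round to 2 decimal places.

EOQ = √(2DS/H) = √(2 × 87,770 × 255 / 39.3)
    = √(1,139,000.00) ≈ 1,067.24 → Q = 1,067
N = D/Q = 87,770/1,067 ≈ 82.259 orders/yr

82.26 orders per year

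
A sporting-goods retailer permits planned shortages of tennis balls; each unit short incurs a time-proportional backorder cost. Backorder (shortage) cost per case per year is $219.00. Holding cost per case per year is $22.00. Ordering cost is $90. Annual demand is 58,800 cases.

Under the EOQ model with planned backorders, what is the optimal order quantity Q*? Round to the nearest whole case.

Basic EOQ = √(2·58,800·90/22) = 693.607
Backorder adjustment √((H+b)/b) = √((22+219)/219) = 1.0490
Q* = 693.607 × 1.0490 ≈ 727.61

728 cases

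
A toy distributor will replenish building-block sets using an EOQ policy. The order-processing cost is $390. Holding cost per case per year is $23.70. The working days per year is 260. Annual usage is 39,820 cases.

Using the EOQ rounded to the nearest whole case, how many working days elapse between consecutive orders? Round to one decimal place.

7.5 days

2DS/H = 2·39,820·390/23.7 = 1,310,531.65
EOQ = √1,310,531.65 ≈ 1,144.78 → Q = 1,145 cases
Days between orders = 260 / (D/Q) = 260 / 34.777 ≈ 7.476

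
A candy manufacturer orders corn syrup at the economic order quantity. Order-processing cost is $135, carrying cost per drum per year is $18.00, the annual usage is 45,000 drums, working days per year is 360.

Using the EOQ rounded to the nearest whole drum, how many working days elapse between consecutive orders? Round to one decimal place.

6.6 days

Optimal lot size Q* = (2 × 45,000 × $135 / $18)^½ ≈ 821.58 → Q = 822 drums
T = Q/D × 360 days = 822/45,000 × 360 = 6.576 days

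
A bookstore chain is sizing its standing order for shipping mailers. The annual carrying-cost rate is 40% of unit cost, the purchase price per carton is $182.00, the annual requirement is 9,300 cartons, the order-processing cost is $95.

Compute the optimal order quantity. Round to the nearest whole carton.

Carrying cost H = $182 × 40% = $72.8000/carton/yr
Optimal lot size Q* = (2 × 9,300 × $95 / $72.8)^½ ≈ 155.79

156 cartons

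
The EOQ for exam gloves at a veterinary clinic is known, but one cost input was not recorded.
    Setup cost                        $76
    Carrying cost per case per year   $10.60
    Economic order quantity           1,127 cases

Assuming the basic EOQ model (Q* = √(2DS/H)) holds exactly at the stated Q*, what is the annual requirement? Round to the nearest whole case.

88,575 cases per year

From Q* = √(2DS/H) ⇒ Q*² = 2DS/H.
D = Q²H / (2S) = 1,127² × 10.6 / (2 × 76) = 88,574.79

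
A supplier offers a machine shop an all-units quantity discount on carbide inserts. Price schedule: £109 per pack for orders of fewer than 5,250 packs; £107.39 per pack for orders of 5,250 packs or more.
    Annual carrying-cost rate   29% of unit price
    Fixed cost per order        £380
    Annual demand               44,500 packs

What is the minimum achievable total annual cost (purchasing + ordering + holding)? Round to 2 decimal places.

£4,863,826.59

H₁ = 29%×£109 = £31.6100;  H₂ = 29%×£107.39 = £31.1431
EOQ₁ = √(2×44,500×380/31.6100) = 1,034.37  (< 5,250, feasible at tier 1)
EOQ₂ = √(2×44,500×380/31.1431) = 1,042.09  (< 5,250 → use Q = 5,250 at tier-2 price)
TC(tier 1 (EOQ₁), Q≈1,034.4) = £4,883,196.33
TC(tier 2, Q≈5,250.0) = £4,863,826.59
Minimum at tier 2: £4,863,826.59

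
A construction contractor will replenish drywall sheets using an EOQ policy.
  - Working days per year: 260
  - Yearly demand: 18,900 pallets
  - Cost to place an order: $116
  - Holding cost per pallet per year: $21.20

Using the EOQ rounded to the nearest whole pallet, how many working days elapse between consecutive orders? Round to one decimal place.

6.3 days

Optimal lot size Q* = (2 × 18,900 × $116 / $21.2)^½ ≈ 454.79 → Q = 455 pallets
Days between orders = 260 / (D/Q) = 260 / 41.538 ≈ 6.259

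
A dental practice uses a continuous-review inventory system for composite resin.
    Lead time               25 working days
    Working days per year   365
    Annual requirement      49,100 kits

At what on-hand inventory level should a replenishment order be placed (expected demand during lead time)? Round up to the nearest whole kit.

3,364 kits

Daily demand d = 49,100 / 365 = 134.521 kits/day
Demand during lead time = 134.521 × 25 = 3,363.01
Reorder point = 3,363.01 → round up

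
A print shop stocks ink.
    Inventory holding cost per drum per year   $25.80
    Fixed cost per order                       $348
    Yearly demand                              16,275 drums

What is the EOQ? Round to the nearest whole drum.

663 drums

Optimal lot size Q* = (2 × 16,275 × $348 / $25.8)^½ ≈ 662.61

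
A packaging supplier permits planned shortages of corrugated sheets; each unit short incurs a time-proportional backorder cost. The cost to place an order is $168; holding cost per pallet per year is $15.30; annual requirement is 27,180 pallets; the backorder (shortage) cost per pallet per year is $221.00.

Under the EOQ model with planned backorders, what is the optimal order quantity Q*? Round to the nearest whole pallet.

799 pallets

Basic EOQ = √(2·27,180·168/15.3) = 772.589
Backorder adjustment √((H+b)/b) = √((15.3+221)/221) = 1.0340
Q* = 772.589 × 1.0340 ≈ 798.89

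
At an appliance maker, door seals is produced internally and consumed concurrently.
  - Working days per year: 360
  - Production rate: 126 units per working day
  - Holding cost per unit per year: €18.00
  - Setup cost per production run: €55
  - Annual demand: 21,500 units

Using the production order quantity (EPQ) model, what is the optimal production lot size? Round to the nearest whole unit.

d = 21,500/360 = 59.7222 units/day;  effective holding cost H(1 − d/p) = 18·(1 − 59.7222/126) = 9.46825
Q* = √(2DS / H_eff) = √(2·21,500·55 / 9.46825) ≈ 499.78

500 units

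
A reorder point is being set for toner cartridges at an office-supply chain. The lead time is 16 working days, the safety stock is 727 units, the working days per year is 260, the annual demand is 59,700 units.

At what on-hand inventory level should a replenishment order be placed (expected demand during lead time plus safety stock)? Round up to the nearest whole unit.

Daily demand d = 59,700 / 260 = 229.615 units/day
Demand during lead time = 229.615 × 16 = 3,673.85
Reorder point = 3,673.85 + 727 = 4,400.85 → round up

4,401 units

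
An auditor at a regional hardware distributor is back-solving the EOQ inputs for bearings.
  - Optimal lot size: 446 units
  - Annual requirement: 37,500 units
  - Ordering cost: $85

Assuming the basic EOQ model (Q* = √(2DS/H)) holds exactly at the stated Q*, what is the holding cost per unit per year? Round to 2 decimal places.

From Q* = √(2DS/H) ⇒ Q*² = 2DS/H.
H = 2DS / Q² = 2 × 37,500 × 85 / 446² = 32.0487

$32.05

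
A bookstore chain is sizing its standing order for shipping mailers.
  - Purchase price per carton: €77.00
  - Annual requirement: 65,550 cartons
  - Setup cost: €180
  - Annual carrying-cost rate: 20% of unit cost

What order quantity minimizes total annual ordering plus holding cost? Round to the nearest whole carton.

1,238 cartons

Carrying cost H = €77 × 20% = €15.4000/carton/yr
2DS/H = 2·65,550·180/15.4 = 1,532,337.66
EOQ = √1,532,337.66 ≈ 1,237.88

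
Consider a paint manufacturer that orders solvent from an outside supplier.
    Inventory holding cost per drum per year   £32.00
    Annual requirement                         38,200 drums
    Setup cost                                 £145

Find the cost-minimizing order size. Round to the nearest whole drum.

2DS/H = 2·38,200·145/32 = 346,187.50
EOQ = √346,187.50 ≈ 588.38

588 drums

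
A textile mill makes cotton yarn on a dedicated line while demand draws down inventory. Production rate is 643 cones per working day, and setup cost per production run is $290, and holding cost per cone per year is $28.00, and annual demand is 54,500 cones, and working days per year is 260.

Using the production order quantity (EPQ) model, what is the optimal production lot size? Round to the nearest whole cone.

1,294 cones

d = 54,500/260 = 209.6154 cones/day;  effective holding cost H(1 − d/p) = 28·(1 − 209.6154/643) = 18.87211
Q* = √(2DS / H_eff) = √(2·54,500·290 / 18.87211) ≈ 1,294.20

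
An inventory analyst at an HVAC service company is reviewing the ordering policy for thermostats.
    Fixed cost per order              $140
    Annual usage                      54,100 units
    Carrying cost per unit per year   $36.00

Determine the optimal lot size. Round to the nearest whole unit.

2DS/H = 2·54,100·140/36 = 420,777.78
EOQ = √420,777.78 ≈ 648.67

649 units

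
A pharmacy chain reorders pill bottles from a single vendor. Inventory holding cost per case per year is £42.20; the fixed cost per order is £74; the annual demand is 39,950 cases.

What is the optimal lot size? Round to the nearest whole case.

Optimal lot size Q* = (2 × 39,950 × £74 / £42.2)^½ ≈ 374.31

374 cases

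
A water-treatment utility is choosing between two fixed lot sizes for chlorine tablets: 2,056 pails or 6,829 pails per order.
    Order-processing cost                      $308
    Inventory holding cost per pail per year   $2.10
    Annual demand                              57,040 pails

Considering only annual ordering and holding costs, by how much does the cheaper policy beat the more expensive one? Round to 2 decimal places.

$960.65

Annual cost at Q: ordering D·S/Q plus holding Q·H/2.
TC(2,056) = (57,040/2,056)×308 + (2,056/2)×2.1 = $10,703.70
TC(6,829) = (57,040/6,829)×308 + (6,829/2)×2.1 = $9,743.06
Lots of 6,829 are cheaper by $960.65.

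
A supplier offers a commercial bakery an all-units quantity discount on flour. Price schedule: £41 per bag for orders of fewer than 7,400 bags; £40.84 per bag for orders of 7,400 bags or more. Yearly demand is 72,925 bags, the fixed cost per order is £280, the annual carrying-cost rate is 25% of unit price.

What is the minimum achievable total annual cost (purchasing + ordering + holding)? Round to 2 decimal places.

£3,010,384.46

H₁ = 25%×£41 = £10.2500;  H₂ = 25%×£40.84 = £10.2100
EOQ₁ = √(2×72,925×280/10.2500) = 1,996.04  (< 7,400, feasible at tier 1)
EOQ₂ = √(2×72,925×280/10.2100) = 1,999.95  (< 7,400 → use Q = 7,400 at tier-2 price)
TC(tier 1 (EOQ₁), Q≈1,996.0) = £3,010,384.46
TC(tier 2, Q≈7,400.0) = £3,018,793.32
Minimum at tier 1 (EOQ₁): £3,010,384.46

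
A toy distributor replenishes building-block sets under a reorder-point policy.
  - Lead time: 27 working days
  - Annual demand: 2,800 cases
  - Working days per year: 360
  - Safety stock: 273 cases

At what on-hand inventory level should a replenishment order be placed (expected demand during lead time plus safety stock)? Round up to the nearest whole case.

483 cases

Daily demand d = 2,800 / 360 = 7.778 cases/day
Demand during lead time = 7.778 × 27 = 210.00
Reorder point = 210.00 + 273 = 483.00 → round up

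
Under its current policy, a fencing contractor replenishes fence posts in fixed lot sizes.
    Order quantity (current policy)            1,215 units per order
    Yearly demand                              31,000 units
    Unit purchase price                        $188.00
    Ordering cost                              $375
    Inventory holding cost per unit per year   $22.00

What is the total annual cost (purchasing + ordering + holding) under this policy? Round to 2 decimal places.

Orders/yr = 31,000/1,215 = 25.514; ordering cost = 25.514 × $375 = $9,567.90
Average inventory = 1,215/2 = 607.5; holding cost = 607.5 × $22 = $13,365.00
Purchase cost = D·C = 31,000 × 188 = $5,828,000.00
Total = $9,567.90 + $13,365.00 + $5,828,000.00 = $5,850,932.90

$5,850,932.90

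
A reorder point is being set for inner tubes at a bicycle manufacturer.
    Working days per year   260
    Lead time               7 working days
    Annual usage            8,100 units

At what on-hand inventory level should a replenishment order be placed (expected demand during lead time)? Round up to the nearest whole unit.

219 units

Daily demand d = 8,100 / 260 = 31.154 units/day
Demand during lead time = 31.154 × 7 = 218.08
Reorder point = 218.08 → round up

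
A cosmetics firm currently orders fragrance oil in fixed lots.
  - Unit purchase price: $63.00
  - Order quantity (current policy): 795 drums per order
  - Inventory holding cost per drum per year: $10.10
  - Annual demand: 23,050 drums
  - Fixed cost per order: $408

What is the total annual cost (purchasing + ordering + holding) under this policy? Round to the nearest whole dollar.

$1,467,994

Orders/yr = 23,050/795 = 28.994; ordering cost = 28.994 × $408 = $11,829.43
Average inventory = 795/2 = 397.5; holding cost = 397.5 × $10.1 = $4,014.75
Purchase cost = D·C = 23,050 × 63 = $1,452,150.00
Total = $11,829.43 + $4,014.75 + $1,452,150.00 = $1,467,994.18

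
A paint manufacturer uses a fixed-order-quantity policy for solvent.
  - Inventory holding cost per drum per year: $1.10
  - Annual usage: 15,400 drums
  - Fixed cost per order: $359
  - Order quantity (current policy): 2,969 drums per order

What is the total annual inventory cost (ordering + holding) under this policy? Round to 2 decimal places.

$3,495.06

Orders/yr = 15,400/2,969 = 5.187; ordering cost = 5.187 × $359 = $1,862.11
Average inventory = 2,969/2 = 1484.5; holding cost = 1484.5 × $1.1 = $1,632.95
Total = $1,862.11 + $1,632.95 = $3,495.06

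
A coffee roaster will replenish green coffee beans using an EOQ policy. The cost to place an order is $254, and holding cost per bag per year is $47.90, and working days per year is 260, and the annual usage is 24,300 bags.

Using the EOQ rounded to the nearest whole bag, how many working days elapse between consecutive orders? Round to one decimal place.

Optimal lot size Q* = (2 × 24,300 × $254 / $47.9)^½ ≈ 507.65 → Q = 508 bags
Cycle time = (working days × Q)/D = (260 × 508) / 24,300 = 5.435 days

5.4 days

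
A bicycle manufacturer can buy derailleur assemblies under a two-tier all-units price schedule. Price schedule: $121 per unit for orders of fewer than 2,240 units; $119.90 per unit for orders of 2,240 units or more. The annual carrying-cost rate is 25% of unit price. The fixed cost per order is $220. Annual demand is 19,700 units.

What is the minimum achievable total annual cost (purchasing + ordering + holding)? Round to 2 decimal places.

H₁ = 25%×$121 = $30.2500;  H₂ = 25%×$119.90 = $29.9750
EOQ₁ = √(2×19,700×220/30.2500) = 535.30  (< 2,240, feasible at tier 1)
EOQ₂ = √(2×19,700×220/29.9750) = 537.75  (< 2,240 → use Q = 2,240 at tier-2 price)
TC(tier 1 (EOQ₁), Q≈535.3) = $2,399,892.81
TC(tier 2, Q≈2,240.0) = $2,397,536.82
Minimum at tier 2: $2,397,536.82

$2,397,536.82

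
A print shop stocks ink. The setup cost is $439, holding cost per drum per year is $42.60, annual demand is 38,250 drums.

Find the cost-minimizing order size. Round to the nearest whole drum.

Q* = √(2·D·S / H) = √(2·38,250·439 / 42.6) = √788,345.1 ≈ 887.89

888 drums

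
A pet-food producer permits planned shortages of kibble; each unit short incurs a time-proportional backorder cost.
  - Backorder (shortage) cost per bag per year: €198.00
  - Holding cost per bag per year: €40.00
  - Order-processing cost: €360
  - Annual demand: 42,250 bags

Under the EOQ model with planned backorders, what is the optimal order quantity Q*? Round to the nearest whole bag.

956 bags

Basic EOQ = √(2·42,250·360/40) = 872.067
Backorder adjustment √((H+b)/b) = √((40+198)/198) = 1.0964
Q* = 872.067 × 1.0964 ≈ 956.10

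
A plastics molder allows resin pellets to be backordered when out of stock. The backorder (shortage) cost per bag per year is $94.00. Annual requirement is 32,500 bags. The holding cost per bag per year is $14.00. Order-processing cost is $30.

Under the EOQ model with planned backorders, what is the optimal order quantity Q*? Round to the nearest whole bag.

Basic EOQ = √(2·32,500·30/14) = 373.210
Backorder adjustment √((H+b)/b) = √((14+94)/94) = 1.0719
Q* = 373.210 × 1.0719 ≈ 400.04

400 bags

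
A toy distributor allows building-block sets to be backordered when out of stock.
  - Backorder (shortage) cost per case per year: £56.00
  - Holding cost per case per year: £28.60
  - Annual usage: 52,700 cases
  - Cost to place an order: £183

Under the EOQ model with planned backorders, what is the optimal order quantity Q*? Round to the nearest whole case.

1,009 cases

Basic EOQ = √(2·52,700·183/28.6) = 821.226
Backorder adjustment √((H+b)/b) = √((28.6+56)/56) = 1.2291
Q* = 821.226 × 1.2291 ≈ 1,009.38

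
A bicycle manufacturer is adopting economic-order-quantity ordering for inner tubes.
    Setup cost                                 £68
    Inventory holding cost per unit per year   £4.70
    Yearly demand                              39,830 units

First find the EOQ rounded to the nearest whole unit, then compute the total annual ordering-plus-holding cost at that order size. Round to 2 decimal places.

2DS/H = 2·39,830·68/4.7 = 1,152,527.66
EOQ = √1,152,527.66 ≈ 1,073.56 → Q = 1,074 units
Annual ordering cost = (D/Q)·S = (39,830/1,074) × 68 = £2,521.82
Annual holding cost  = (Q/2)·H = (1,074/2) × 4.7 = £2,523.90
Total = £2,521.82 + £2,523.90 = £5,045.72

£5,045.72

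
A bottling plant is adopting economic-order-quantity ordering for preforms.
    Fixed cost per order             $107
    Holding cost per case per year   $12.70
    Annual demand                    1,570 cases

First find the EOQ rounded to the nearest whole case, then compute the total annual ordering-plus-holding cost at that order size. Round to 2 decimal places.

$2,065.66

EOQ = √(2DS/H) = √(2 × 1,570 × 107 / 12.7)
    = √(26,455.12) ≈ 162.65 → Q = 163 cases
Annual ordering cost = (D/Q)·S = (1,570/163) × 107 = $1,030.61
Annual holding cost  = (Q/2)·H = (163/2) × 12.7 = $1,035.05
Total = $1,030.61 + $1,035.05 = $2,065.66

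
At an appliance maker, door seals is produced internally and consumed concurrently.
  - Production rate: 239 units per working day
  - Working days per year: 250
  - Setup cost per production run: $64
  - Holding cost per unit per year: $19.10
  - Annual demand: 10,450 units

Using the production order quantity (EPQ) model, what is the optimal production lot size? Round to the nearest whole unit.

Daily demand d = 10,450/250 = 41.800; p = 239; 1 − d/p = 0.82510
EPQ = √(2DS / (H(1 − d/p)))
    = √(2 × 10,450 × 64 / (19.1 × 0.82510)) ≈ 291.33

291 units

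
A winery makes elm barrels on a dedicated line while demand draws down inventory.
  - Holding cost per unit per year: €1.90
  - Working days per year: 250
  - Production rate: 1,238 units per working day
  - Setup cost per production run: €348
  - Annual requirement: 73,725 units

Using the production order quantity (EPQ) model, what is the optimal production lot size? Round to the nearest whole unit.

5,954 units

Daily demand d = 73,725/250 = 294.900; p = 1238; 1 − d/p = 0.76179
EPQ = √(2DS / (H(1 − d/p)))
    = √(2 × 73,725 × 348 / (1.9 × 0.76179)) ≈ 5,954.11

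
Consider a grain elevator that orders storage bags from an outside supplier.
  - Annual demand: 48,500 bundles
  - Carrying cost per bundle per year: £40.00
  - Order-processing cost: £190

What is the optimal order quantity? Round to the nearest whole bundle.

679 bundles

EOQ = √(2DS/H) = √(2 × 48,500 × 190 / 40)
    = √(460,750.00) ≈ 678.79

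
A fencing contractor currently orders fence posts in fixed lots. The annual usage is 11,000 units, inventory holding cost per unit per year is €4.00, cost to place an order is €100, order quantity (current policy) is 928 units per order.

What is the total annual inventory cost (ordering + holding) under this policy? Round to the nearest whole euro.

Ordering: D/Q × S = 11,000/928 × €100 = €1,185.34
Holding:  Q/2 × H = 928/2 × €4 = €1,856.00
Total = €1,185.34 + €1,856.00 = €3,041.34

€3,041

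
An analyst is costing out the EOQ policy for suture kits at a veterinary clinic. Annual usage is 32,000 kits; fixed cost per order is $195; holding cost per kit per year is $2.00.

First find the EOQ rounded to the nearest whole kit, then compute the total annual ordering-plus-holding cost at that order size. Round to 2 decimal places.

$4,996.00

EOQ = √(2DS/H) = √(2 × 32,000 × 195 / 2)
    = √(6,240,000.00) ≈ 2,498.00 → Q = 2,498 kits
Orders/yr = 32,000/2,498 = 12.810; ordering cost = 12.810 × $195 = $2,498.00
Average inventory = 2,498/2 = 1249; holding cost = 1249 × $2 = $2,498.00
Total = $2,498.00 + $2,498.00 = $4,996.00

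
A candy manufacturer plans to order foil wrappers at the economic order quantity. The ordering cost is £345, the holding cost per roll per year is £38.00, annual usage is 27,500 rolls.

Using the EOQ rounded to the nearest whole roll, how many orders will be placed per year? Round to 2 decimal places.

38.90 orders per year

Q* = √(2·D·S / H) = √(2·27,500·345 / 38) = √499,342.1 ≈ 706.64 → Q = 707
Orders per year = D/Q = 27,500 / 707 = 38.897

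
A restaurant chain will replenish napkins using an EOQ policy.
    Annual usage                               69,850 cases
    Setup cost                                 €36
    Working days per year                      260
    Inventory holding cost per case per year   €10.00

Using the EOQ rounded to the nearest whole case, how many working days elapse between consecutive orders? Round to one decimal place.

2.6 days

Q* = √(2·D·S / H) = √(2·69,850·36 / 10) = √502,920.0 ≈ 709.17 → Q = 709 cases
Cycle time = (working days × Q)/D = (260 × 709) / 69,850 = 2.639 days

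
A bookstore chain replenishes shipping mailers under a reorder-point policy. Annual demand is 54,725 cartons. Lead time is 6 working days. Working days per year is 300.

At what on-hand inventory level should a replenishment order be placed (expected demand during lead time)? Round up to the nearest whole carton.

1,095 cartons

Daily demand d = 54,725 / 300 = 182.417 cartons/day
Demand during lead time = 182.417 × 6 = 1,094.50
Reorder point = 1,094.50 → round up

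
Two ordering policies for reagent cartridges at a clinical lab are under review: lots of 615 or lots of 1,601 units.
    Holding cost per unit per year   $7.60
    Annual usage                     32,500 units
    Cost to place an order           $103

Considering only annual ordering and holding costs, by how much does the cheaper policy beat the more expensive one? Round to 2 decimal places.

Annual cost at Q: ordering D·S/Q plus holding Q·H/2.
TC(615) = (32,500/615)×103 + (615/2)×7.6 = $7,780.09
TC(1,601) = (32,500/1,601)×103 + (1,601/2)×7.6 = $8,174.68
Cheaper: Q = 615.  Difference = $394.59

$394.59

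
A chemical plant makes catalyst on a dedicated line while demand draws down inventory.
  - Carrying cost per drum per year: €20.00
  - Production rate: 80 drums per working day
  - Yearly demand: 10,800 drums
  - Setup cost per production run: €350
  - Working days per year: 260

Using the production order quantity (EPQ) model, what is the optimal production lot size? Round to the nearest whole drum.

d = 10,800/260 = 41.5385 drums/day;  effective holding cost H(1 − d/p) = 20·(1 − 41.5385/80) = 9.61538
Q* = √(2DS / H_eff) = √(2·10,800·350 / 9.61538) ≈ 886.70

887 drums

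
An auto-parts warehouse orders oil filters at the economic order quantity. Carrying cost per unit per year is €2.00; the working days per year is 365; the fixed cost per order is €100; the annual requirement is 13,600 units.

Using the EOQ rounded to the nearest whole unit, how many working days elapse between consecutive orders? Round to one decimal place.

31.3 days

EOQ = √(2DS/H) = √(2 × 13,600 × 100 / 2)
    = √(1,360,000.00) ≈ 1,166.19 → Q = 1,166 units
Cycle time = (working days × Q)/D = (365 × 1,166) / 13,600 = 31.293 days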